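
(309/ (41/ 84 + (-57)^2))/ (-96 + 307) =25956/ 57593927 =0.00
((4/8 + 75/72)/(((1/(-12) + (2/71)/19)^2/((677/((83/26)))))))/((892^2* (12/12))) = 0.06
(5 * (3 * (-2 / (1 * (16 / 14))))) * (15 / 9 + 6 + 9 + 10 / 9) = -1400 / 3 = -466.67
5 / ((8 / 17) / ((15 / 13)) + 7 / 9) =3825 / 907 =4.22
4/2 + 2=4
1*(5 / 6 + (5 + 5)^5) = 600005 / 6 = 100000.83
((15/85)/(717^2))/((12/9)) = 1/3884228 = 0.00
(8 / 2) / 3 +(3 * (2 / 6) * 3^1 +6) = 31 / 3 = 10.33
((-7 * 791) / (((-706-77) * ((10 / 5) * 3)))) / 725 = 5537 / 3406050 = 0.00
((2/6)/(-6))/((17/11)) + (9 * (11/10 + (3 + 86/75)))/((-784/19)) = -1.18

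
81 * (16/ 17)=1296/ 17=76.24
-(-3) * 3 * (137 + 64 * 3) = 2961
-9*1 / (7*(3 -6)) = 3 / 7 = 0.43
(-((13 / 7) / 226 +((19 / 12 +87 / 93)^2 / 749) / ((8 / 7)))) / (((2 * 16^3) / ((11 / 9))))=-16108862605 / 6908258515156992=-0.00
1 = 1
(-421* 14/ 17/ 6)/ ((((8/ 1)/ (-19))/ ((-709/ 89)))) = -39699037/ 36312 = -1093.28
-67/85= -0.79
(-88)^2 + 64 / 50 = 7745.28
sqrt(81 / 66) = 3*sqrt(66) / 22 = 1.11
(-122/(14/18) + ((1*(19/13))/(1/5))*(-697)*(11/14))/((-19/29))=21950477/3458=6347.74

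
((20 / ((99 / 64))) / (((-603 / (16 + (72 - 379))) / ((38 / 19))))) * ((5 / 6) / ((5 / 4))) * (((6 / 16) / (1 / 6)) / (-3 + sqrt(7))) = -62080 / 2211 - 62080 * sqrt(7) / 6633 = -52.84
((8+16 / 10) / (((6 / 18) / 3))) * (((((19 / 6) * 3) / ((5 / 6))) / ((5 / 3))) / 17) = 73872 / 2125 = 34.76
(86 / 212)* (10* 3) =645 / 53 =12.17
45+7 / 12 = 547 / 12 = 45.58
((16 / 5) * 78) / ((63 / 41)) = 17056 / 105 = 162.44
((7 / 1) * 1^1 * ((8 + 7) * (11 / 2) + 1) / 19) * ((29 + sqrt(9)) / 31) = 18704 / 589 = 31.76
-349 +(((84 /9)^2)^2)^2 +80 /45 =377799720211 /6561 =57582642.92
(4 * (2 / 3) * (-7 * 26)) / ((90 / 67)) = -48776 / 135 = -361.30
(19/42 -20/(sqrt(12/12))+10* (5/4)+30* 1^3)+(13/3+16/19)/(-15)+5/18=54787/2394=22.89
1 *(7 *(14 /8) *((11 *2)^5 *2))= 126263984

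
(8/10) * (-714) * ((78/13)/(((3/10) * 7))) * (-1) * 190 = 310080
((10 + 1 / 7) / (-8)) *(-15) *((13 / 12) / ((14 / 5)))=23075 / 3136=7.36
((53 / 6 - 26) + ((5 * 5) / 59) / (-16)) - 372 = -1102195 / 2832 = -389.19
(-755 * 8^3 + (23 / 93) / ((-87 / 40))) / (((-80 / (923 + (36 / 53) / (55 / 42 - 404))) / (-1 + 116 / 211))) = -6145826296060018775 / 3060632394378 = -2008024.98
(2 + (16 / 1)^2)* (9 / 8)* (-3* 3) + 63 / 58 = -302895 / 116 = -2611.16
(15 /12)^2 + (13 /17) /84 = 8977 /5712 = 1.57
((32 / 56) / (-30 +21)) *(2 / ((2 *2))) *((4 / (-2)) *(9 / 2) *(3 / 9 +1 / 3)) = 4 / 21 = 0.19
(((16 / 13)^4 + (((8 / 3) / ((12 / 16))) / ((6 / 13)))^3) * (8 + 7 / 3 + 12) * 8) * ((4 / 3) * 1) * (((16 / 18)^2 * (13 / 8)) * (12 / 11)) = 17721986394357760 / 115590011823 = 153317.63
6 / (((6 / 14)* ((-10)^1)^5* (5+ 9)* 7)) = -1 / 700000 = -0.00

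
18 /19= 0.95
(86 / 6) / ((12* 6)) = 43 / 216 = 0.20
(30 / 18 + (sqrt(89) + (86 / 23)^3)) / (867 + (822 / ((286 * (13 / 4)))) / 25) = 46475 * sqrt(89) / 40295469 + 91509414425 / 1470824913969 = 0.07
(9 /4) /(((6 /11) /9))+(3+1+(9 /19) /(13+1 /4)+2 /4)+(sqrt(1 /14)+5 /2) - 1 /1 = sqrt(14) /14+347703 /8056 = 43.43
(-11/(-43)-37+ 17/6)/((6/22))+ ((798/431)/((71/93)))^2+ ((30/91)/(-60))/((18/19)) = -15626787538907387/131911781742468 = -118.46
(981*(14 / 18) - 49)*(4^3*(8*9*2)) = 6580224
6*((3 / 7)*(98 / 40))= 63 / 10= 6.30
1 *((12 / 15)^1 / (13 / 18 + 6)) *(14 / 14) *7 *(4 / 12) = 168 / 605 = 0.28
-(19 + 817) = -836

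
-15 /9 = -5 /3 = -1.67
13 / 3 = 4.33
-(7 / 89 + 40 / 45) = -775 / 801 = -0.97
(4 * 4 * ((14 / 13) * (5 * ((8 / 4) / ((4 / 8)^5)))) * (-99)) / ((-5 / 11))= 15611904 / 13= 1200915.69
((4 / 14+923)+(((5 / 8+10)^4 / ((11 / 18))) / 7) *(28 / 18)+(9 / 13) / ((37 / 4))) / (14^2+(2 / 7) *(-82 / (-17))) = 3583239149415 / 127257608192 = 28.16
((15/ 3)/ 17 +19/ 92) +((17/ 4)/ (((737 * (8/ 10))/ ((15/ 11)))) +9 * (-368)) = -167950112655/ 50717392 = -3311.49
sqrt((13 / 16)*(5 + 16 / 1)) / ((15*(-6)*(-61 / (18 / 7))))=sqrt(273) / 8540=0.00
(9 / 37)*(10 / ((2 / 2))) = 90 / 37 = 2.43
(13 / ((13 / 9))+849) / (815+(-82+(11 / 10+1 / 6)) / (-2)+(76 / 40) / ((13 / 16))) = 66924 / 66901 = 1.00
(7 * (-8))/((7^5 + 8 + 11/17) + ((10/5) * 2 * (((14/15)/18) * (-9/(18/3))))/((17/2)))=-3060/918853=-0.00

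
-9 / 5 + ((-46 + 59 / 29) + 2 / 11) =-72706 / 1595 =-45.58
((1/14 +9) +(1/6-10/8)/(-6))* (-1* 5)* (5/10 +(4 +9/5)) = -291.44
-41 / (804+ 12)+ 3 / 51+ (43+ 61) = 104.01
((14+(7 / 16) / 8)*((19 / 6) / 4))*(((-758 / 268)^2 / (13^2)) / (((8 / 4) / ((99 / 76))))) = 8527535247 / 24859148288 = 0.34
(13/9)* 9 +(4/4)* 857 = 870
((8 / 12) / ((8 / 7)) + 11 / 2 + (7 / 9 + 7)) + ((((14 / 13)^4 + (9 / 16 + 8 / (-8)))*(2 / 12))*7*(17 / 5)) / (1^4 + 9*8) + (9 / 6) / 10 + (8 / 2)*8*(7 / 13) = 93946565341 / 3002332320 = 31.29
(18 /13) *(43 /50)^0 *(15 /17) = 270 /221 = 1.22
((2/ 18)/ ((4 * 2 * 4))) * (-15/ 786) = -5/ 75456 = -0.00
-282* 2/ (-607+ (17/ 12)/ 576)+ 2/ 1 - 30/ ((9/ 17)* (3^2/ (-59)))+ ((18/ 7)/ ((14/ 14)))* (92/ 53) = 15922946363948/ 42026994639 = 378.87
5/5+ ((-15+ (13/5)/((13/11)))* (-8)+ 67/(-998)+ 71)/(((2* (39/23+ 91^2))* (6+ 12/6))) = 15229573093/15209679680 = 1.00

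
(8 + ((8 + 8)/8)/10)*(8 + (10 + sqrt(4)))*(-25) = -4100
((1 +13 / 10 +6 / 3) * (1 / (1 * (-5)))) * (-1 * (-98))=-2107 / 25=-84.28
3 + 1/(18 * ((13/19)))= 721/234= 3.08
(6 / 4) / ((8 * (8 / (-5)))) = -15 / 128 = -0.12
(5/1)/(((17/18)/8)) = 720/17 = 42.35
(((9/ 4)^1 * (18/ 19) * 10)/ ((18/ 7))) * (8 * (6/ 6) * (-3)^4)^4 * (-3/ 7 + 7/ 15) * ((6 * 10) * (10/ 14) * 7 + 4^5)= 1400681069051904/ 19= 73720056265889.68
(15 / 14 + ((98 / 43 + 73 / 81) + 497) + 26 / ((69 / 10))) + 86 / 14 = 573282265 / 1121526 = 511.16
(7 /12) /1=7 /12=0.58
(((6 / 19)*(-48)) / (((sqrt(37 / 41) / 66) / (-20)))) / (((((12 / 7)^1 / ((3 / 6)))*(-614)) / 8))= -443520*sqrt(1517) / 215821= -80.04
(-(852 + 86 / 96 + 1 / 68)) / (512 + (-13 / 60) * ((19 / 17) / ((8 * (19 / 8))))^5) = -41520377125 / 24924575444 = -1.67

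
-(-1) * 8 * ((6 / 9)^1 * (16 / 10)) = 128 / 15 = 8.53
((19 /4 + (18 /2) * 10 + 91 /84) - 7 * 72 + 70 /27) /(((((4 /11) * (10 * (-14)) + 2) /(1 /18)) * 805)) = 240911 /420963480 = 0.00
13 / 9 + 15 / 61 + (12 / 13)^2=235888 / 92781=2.54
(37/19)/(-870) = -37/16530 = -0.00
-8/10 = -4/5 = -0.80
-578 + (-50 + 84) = -544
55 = 55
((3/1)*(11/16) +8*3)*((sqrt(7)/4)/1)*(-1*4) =-417*sqrt(7)/16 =-68.95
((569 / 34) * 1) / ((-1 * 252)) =-569 / 8568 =-0.07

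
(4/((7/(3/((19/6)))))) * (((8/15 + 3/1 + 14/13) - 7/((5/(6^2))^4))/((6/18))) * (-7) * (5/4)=267258.63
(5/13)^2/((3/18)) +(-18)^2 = 54906/169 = 324.89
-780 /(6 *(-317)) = 0.41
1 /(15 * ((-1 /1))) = -1 /15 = -0.07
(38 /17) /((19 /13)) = 26 /17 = 1.53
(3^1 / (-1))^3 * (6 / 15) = -54 / 5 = -10.80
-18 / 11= -1.64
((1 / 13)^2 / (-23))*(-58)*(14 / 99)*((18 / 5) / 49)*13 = 232 / 115115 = 0.00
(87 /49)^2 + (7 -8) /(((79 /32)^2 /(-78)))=239010801 /14984641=15.95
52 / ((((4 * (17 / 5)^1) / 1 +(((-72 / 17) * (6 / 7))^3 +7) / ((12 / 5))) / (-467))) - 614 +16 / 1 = 6507.68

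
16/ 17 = 0.94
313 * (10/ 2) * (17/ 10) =5321/ 2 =2660.50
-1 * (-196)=196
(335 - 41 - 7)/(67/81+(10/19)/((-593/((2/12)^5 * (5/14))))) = 176012893728/507285383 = 346.97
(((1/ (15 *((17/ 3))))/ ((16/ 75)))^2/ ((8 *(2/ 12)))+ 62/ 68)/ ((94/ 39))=10549461/ 27817984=0.38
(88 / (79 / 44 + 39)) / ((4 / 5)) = 968 / 359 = 2.70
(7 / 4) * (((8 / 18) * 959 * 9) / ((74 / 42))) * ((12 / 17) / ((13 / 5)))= 1034.41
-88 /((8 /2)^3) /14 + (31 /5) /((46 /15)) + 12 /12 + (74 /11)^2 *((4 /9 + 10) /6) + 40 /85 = 11756425169 /143068464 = 82.17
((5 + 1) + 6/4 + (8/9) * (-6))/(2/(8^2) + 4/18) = 624/73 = 8.55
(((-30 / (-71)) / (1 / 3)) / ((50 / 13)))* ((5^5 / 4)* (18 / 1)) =658125 / 142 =4634.68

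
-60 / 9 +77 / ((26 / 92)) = 10366 / 39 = 265.79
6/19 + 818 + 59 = 16669/19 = 877.32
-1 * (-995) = 995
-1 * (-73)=73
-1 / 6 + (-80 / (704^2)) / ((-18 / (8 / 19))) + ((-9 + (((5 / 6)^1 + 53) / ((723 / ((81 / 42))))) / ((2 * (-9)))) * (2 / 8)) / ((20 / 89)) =-45519458945 / 4467931776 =-10.19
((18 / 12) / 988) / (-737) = -3 / 1456312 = -0.00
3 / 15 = 1 / 5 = 0.20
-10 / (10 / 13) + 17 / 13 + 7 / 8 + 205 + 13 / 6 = 61261 / 312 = 196.35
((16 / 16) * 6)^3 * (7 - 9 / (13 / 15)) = -9504 / 13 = -731.08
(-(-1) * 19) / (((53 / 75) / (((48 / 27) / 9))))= 7600 / 1431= 5.31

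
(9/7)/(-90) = -1/70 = -0.01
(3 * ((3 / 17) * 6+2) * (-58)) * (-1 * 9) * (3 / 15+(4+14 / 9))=2343432 / 85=27569.79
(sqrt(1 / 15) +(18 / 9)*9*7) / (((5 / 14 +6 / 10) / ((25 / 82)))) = 175*sqrt(15) / 8241 +110250 / 2747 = 40.22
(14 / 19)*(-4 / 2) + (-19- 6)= -503 / 19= -26.47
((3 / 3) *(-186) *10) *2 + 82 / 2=-3679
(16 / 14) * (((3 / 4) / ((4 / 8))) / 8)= 3 / 14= 0.21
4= 4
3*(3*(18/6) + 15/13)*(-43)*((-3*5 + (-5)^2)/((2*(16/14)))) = -148995/26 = -5730.58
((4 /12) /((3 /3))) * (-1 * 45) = -15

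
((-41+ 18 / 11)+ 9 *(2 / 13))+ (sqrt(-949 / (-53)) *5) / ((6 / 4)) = -5431 / 143+ 10 *sqrt(50297) / 159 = -23.87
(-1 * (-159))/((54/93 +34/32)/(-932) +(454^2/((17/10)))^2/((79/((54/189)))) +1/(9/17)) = 105720740564544/35350333943130311713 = 0.00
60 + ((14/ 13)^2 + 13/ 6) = 64213/ 1014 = 63.33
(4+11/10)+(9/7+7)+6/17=16349/1190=13.74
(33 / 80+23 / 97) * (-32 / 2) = -5041 / 485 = -10.39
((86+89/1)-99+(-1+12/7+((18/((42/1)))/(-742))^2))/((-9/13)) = -8968137035/80932908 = -110.81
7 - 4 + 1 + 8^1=12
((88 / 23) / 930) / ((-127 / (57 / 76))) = -11 / 452755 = -0.00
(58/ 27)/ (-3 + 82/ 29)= -12.46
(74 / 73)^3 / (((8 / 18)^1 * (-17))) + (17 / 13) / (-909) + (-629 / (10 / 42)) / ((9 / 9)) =-1032327692931272 / 390746180565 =-2641.94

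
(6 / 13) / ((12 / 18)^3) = 81 / 52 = 1.56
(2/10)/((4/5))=1/4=0.25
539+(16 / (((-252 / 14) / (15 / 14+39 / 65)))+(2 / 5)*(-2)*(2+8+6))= 3673 / 7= 524.71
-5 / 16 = -0.31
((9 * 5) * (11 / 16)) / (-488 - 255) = -495 / 11888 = -0.04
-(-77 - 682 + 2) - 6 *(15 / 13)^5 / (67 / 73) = 18499003417 / 24876631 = 743.63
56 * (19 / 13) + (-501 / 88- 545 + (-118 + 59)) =-527.85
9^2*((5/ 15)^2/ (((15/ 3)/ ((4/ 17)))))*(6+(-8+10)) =288/ 85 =3.39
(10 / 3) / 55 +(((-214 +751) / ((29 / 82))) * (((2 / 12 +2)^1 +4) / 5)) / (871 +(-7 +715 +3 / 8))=75351502 / 60458475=1.25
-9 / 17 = -0.53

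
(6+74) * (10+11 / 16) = 855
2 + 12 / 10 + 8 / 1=11.20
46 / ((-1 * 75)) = -46 / 75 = -0.61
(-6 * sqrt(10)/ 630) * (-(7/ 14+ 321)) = 643 * sqrt(10)/ 210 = 9.68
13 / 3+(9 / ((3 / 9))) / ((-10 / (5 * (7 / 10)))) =-307 / 60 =-5.12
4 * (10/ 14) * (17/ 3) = 340/ 21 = 16.19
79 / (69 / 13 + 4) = 1027 / 121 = 8.49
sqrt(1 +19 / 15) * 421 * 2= 842 * sqrt(510) / 15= 1267.67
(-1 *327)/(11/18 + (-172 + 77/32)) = 94176/48667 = 1.94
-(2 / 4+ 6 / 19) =-31 / 38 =-0.82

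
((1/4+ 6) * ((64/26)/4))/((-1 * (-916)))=25/5954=0.00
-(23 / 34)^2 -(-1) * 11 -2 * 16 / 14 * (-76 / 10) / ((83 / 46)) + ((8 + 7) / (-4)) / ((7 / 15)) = 10187217 / 839545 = 12.13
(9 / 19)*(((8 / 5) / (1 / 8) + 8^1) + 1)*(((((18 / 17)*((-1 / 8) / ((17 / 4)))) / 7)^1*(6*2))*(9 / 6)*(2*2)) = -635688 / 192185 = -3.31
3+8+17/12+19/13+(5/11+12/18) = 25739/1716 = 15.00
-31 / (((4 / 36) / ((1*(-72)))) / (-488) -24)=9802944 / 7589375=1.29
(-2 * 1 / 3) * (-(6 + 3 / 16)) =33 / 8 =4.12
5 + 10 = 15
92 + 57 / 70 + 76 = 11817 / 70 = 168.81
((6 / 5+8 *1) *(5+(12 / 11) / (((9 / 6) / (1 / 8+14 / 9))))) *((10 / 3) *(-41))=-211232 / 27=-7823.41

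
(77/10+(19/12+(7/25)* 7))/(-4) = -3373/1200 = -2.81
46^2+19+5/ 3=2136.67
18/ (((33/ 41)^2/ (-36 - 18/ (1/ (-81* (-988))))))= -4843095480/ 121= -40025582.48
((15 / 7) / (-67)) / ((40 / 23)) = -69 / 3752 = -0.02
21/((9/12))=28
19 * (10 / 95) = 2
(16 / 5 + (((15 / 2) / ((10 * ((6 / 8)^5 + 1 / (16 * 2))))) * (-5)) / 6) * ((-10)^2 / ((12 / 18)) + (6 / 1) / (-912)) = 136794 / 1045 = 130.90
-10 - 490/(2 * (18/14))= -1805/9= -200.56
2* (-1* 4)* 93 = -744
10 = 10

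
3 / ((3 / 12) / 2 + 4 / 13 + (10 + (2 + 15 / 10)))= 104 / 483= 0.22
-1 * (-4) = 4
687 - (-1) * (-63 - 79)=545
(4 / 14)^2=4 / 49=0.08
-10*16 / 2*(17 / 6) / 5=-136 / 3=-45.33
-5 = -5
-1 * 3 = -3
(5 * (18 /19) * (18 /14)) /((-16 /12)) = -1215 /266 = -4.57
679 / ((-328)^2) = 679 / 107584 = 0.01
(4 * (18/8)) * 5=45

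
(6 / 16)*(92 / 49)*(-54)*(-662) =1233306 / 49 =25169.51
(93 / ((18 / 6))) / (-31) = -1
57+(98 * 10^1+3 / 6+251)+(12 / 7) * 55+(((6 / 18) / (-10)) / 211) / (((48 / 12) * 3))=735254813 / 531720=1382.79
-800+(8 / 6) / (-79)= -189604 / 237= -800.02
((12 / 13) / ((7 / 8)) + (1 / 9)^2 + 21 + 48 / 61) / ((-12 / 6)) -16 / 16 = -5587604 / 449631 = -12.43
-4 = -4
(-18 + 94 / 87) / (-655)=1472 / 56985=0.03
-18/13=-1.38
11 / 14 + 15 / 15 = 25 / 14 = 1.79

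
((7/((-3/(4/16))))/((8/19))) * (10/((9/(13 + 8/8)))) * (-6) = 4655/36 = 129.31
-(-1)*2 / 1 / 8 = 1 / 4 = 0.25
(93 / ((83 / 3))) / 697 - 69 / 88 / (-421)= 14328111 / 2143263848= 0.01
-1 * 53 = -53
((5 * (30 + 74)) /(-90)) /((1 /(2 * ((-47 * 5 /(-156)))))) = -470 /27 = -17.41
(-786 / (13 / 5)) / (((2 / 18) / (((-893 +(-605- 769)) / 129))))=26727930 / 559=47813.83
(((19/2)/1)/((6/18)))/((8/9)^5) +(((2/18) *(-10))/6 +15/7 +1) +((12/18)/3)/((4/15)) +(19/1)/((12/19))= 1055712733/12386304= 85.23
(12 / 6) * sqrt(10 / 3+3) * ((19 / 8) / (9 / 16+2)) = 76 * sqrt(57) / 123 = 4.66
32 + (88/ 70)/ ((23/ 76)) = 36.15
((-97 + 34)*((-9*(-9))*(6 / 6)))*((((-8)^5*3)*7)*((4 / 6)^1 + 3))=12875563008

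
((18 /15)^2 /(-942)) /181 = -0.00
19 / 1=19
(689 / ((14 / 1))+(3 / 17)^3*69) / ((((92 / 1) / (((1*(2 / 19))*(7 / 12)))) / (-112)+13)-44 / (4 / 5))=-0.90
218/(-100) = -109/50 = -2.18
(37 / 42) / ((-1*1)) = -0.88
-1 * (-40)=40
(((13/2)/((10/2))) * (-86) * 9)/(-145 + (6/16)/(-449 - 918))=55019016/7928615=6.94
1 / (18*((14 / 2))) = 0.01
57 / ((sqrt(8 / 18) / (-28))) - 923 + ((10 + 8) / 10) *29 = -16324 / 5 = -3264.80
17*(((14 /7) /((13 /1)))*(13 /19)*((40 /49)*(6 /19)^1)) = 8160 /17689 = 0.46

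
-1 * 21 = -21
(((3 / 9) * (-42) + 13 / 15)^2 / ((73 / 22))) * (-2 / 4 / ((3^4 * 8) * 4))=-426899 / 42573600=-0.01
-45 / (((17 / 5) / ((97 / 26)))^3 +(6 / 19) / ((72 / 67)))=-42.83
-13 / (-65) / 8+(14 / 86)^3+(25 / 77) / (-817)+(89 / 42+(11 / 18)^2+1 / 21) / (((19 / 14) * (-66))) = 57358423 / 102783469320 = 0.00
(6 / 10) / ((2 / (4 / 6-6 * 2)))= -17 / 5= -3.40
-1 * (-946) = 946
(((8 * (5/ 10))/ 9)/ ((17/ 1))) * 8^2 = 256/ 153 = 1.67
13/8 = 1.62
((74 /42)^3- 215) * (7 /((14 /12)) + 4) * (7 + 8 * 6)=-1067254100 /9261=-115241.78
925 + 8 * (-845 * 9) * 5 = -303275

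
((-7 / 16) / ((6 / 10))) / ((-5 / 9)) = 21 / 16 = 1.31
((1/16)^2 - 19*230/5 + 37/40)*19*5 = -21233089/256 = -82941.75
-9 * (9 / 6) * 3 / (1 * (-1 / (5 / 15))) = 27 / 2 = 13.50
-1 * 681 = -681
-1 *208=-208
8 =8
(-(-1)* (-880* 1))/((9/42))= -4106.67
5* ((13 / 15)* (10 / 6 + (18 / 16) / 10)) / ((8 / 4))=5551 / 1440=3.85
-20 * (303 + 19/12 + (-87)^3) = 39491905/3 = 13163968.33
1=1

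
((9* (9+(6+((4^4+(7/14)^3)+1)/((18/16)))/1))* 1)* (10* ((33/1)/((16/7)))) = 316470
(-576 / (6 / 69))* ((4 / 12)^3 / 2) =-368 / 3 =-122.67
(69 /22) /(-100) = -69 /2200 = -0.03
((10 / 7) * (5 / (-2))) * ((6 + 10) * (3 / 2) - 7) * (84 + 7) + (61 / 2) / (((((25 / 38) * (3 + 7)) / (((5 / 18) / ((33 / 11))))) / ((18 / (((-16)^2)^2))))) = -54312958841 / 9830400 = -5525.00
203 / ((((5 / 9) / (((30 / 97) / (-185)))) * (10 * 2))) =-5481 / 179450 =-0.03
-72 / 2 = -36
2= 2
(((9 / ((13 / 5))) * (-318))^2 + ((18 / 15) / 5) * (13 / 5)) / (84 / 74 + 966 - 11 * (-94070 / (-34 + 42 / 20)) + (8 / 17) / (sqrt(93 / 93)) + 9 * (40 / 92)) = -1789842157617221 / 46480327027875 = -38.51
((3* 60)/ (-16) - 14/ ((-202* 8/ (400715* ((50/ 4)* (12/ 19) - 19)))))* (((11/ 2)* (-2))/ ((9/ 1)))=6512316415/ 138168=47133.32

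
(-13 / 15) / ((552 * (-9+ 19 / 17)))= 221 / 1109520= 0.00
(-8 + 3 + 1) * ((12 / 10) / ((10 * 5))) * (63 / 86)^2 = -11907 / 231125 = -0.05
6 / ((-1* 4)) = -3 / 2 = -1.50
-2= -2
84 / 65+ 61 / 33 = 6737 / 2145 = 3.14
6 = 6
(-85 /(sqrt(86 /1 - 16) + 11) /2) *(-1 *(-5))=-275 /6 + 25 *sqrt(70) /6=-10.97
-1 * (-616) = 616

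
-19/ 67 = -0.28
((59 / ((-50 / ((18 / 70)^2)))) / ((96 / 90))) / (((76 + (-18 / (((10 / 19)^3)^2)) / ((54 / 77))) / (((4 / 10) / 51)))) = 1433700 / 2827645853221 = 0.00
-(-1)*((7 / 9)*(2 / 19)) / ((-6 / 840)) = -1960 / 171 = -11.46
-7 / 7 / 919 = -0.00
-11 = -11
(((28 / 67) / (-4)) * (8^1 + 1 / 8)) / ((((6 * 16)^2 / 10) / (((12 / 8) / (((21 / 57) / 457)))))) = -2821975 / 1646592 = -1.71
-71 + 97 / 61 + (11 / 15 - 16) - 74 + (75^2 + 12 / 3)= 5005346 / 915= 5470.32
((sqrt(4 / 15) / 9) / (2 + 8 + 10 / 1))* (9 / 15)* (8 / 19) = 4* sqrt(15) / 21375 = 0.00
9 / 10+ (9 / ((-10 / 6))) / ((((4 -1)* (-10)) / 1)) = 27 / 25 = 1.08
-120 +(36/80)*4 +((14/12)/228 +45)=-500653/6840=-73.19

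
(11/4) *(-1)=-2.75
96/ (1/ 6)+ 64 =640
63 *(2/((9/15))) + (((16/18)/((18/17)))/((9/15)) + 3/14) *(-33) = 177761/1134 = 156.76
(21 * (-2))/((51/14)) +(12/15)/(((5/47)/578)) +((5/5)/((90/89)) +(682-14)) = 38280749/7650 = 5004.02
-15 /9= -5 /3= -1.67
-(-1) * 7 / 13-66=-851 / 13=-65.46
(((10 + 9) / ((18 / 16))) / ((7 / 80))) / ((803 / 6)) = 24320 / 16863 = 1.44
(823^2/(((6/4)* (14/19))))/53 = 12869251/1113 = 11562.67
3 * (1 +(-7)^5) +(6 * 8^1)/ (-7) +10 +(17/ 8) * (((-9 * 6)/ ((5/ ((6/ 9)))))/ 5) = -17646271/ 350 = -50417.92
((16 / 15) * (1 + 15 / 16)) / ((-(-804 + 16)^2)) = -31 / 9314160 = -0.00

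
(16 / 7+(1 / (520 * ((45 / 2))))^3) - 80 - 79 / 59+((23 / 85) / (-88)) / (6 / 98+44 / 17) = -1269488769303150548599 / 16058414184813000000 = -79.05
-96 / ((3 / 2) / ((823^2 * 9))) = -390141504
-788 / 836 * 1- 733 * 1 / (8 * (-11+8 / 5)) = 691913 / 78584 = 8.80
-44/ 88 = -1/ 2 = -0.50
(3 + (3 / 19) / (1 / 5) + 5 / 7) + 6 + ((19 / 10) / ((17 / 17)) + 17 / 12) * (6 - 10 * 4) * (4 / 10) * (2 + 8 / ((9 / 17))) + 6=-755.32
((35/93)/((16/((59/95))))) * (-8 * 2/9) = -413/15903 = -0.03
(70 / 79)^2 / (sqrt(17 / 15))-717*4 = -2868+4900*sqrt(255) / 106097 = -2867.26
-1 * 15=-15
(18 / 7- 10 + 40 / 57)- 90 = -38594 / 399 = -96.73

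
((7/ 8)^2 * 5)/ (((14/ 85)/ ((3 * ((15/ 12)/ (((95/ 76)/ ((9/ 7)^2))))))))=103275/ 896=115.26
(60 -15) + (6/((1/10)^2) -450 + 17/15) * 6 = 4759/5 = 951.80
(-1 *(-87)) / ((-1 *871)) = -87 / 871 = -0.10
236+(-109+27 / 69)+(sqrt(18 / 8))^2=129.64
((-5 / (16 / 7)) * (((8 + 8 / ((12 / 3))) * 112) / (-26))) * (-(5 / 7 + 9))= -11900 / 13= -915.38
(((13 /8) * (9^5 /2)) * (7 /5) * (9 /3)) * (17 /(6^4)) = 3383289 /1280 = 2643.19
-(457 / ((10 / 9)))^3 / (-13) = 69578670897 / 13000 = 5352205.45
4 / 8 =1 / 2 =0.50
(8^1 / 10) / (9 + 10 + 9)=1 / 35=0.03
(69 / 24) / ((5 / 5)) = 23 / 8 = 2.88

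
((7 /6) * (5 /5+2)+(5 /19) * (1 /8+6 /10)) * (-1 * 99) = -365.39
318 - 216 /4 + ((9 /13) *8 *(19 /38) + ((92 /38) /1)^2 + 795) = 5010391 /4693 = 1067.63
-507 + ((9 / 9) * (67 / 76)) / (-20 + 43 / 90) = -33853377 / 66766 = -507.05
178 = 178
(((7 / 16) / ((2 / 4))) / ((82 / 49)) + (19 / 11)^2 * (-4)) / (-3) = 905761 / 238128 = 3.80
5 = 5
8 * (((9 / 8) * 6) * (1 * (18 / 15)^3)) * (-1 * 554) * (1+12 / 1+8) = -135698976 / 125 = -1085591.81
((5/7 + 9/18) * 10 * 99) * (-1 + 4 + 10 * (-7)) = -563805/7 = -80543.57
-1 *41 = -41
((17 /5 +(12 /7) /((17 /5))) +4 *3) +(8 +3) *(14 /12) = 102593 /3570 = 28.74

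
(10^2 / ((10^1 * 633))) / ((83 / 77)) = 770 / 52539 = 0.01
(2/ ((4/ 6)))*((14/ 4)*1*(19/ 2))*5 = 498.75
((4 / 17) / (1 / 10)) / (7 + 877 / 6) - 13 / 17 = -11707 / 15623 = -0.75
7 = 7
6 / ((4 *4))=3 / 8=0.38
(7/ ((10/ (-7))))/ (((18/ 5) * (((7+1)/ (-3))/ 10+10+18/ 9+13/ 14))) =-0.11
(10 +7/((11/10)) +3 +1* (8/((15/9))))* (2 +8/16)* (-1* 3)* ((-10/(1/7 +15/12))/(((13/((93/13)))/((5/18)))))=4806550/24167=198.89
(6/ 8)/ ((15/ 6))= 3/ 10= 0.30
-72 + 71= -1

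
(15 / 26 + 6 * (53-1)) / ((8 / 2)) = 78.14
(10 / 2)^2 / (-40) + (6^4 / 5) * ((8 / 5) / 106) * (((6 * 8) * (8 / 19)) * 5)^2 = 6115199567 / 153064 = 39951.91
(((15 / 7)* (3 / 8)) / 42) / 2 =15 / 1568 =0.01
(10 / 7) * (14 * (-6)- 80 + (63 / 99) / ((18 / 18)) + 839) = 74320 / 77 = 965.19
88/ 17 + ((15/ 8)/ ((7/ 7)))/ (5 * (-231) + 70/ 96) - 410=-76259748/ 188377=-404.83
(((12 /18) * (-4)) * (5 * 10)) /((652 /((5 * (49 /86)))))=-12250 /21027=-0.58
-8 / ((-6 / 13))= 52 / 3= 17.33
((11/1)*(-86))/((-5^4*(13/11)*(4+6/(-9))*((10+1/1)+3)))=0.03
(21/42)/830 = 1/1660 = 0.00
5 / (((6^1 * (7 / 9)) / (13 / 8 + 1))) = 45 / 16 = 2.81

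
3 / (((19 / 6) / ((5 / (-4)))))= -45 / 38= -1.18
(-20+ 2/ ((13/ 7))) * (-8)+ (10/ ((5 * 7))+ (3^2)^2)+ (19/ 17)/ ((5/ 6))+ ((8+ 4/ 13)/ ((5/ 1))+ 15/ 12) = 7330399/ 30940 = 236.92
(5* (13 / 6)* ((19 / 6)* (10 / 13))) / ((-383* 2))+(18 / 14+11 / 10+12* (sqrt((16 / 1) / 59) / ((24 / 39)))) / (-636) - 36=-1843479413 / 51153480 - 13* sqrt(59) / 6254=-36.05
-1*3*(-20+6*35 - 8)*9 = -4914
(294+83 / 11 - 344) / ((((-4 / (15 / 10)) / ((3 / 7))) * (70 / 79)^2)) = 26230923 / 3018400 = 8.69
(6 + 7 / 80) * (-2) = -487 / 40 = -12.18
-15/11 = -1.36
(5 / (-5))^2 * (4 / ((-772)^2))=1 / 148996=0.00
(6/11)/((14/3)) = 9/77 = 0.12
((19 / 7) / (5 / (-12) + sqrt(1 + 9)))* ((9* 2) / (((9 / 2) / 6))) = 5472 / 1981 + 65664* sqrt(10) / 9905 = 23.73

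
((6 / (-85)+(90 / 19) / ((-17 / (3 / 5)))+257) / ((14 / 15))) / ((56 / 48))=3732039 / 15827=235.80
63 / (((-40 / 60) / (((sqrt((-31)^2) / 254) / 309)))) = -1953 / 52324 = -0.04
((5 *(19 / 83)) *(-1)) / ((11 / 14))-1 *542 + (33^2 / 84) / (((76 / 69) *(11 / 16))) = -63912507 / 121429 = -526.34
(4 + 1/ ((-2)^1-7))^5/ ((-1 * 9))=-52521875/ 531441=-98.83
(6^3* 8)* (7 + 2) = 15552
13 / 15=0.87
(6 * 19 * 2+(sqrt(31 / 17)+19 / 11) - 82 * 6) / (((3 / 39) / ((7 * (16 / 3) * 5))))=-21002800 / 33+7280 * sqrt(527) / 51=-633171.56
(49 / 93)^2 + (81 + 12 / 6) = 720268 / 8649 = 83.28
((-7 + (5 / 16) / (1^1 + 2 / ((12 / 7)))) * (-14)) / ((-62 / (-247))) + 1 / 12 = 9179 / 24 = 382.46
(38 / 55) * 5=38 / 11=3.45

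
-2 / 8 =-1 / 4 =-0.25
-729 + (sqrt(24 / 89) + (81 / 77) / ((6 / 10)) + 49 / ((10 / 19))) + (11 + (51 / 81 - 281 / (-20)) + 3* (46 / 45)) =-604.88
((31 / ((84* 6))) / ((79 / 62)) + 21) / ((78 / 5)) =161165 / 119448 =1.35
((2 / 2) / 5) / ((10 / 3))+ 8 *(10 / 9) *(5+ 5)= 40027 / 450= 88.95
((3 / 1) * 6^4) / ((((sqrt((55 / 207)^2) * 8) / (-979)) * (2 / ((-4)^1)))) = 17907156 / 5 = 3581431.20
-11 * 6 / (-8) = 33 / 4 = 8.25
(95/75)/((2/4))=2.53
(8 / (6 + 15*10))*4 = 8 / 39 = 0.21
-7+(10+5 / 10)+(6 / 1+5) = 29 / 2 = 14.50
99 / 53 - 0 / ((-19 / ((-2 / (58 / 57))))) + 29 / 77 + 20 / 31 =365580 / 126511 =2.89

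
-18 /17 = -1.06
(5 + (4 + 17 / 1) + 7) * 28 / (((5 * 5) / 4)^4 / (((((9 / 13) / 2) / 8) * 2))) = 266112 / 5078125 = 0.05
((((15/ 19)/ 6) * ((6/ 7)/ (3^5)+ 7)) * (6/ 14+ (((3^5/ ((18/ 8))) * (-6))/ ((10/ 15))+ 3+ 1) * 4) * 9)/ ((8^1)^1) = -4013.68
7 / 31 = 0.23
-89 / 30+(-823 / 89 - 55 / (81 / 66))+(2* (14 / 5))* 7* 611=574176937 / 24030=23894.17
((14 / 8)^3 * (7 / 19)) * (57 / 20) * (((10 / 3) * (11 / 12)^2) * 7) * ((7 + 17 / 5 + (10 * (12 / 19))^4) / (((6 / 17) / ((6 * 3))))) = 9019633088061827 / 1000865280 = 9011835.33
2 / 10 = 1 / 5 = 0.20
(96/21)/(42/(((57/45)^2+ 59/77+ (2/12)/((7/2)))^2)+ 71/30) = 1685144264640/3519785841173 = 0.48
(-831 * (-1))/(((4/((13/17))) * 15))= 3601/340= 10.59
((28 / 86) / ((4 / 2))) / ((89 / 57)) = 399 / 3827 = 0.10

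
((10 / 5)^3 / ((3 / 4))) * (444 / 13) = 4736 / 13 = 364.31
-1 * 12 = -12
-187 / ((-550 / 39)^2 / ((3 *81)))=-6283251 / 27500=-228.48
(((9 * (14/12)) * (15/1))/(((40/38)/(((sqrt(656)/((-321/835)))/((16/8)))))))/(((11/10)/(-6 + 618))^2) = -3119623794000 * sqrt(41)/12947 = -1542854617.06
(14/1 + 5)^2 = 361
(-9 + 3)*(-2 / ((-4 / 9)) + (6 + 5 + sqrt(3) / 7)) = -93 - 6*sqrt(3) / 7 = -94.48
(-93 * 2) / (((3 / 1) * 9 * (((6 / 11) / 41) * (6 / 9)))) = -13981 / 18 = -776.72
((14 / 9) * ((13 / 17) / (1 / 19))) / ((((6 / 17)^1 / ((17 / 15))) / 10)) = 58786 / 81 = 725.75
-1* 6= -6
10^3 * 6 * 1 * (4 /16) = 1500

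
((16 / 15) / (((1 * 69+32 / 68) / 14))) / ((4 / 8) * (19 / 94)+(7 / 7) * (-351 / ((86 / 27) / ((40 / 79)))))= -2431925888 / 630104427555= -0.00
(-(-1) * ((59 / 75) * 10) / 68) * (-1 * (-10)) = 59 / 51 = 1.16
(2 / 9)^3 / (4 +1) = 8 / 3645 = 0.00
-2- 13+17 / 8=-103 / 8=-12.88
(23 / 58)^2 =529 / 3364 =0.16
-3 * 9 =-27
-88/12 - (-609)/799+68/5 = 84241/11985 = 7.03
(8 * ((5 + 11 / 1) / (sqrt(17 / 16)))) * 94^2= 4524032 * sqrt(17) / 17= 1097238.93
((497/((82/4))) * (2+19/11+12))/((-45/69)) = -3955126/6765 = -584.65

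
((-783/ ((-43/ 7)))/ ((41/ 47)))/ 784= 36801/ 197456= 0.19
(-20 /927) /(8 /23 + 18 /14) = -3220 /243801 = -0.01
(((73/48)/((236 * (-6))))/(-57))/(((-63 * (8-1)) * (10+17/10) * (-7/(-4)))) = -365/174908876688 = -0.00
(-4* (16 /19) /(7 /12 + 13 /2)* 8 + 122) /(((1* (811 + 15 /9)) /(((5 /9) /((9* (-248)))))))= -95443 /2636462952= -0.00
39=39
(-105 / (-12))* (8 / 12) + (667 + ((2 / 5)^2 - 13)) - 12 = 97199 / 150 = 647.99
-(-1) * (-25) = -25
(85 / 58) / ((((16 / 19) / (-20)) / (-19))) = 153425 / 232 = 661.31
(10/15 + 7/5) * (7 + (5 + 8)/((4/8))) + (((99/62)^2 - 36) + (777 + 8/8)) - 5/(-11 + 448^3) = 1404572572358569/1728173622820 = 812.75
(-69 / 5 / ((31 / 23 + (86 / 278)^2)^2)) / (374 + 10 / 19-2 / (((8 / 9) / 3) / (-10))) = -0.01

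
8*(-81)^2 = 52488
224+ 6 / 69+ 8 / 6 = 15554 / 69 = 225.42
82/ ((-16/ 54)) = -1107/ 4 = -276.75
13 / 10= 1.30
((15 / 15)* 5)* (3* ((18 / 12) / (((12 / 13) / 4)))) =195 / 2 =97.50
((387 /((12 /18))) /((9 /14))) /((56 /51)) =6579 /8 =822.38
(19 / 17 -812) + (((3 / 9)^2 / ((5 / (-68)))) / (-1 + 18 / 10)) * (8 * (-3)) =-39043 / 51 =-765.55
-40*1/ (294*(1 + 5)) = -10/ 441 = -0.02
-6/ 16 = -3/ 8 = -0.38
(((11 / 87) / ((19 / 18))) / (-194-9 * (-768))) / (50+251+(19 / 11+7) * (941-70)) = 363 / 160885273943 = 0.00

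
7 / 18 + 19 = 349 / 18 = 19.39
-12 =-12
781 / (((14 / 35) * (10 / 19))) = 14839 / 4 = 3709.75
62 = 62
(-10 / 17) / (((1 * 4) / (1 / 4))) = -5 / 136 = -0.04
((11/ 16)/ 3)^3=1331/ 110592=0.01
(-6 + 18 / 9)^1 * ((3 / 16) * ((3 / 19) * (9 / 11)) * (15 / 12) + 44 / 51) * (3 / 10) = -1.07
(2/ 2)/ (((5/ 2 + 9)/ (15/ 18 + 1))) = 11/ 69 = 0.16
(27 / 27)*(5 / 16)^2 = 25 / 256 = 0.10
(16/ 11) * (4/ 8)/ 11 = 8/ 121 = 0.07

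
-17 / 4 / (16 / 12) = -51 / 16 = -3.19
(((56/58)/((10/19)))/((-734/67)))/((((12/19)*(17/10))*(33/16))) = -1354472/17912169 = -0.08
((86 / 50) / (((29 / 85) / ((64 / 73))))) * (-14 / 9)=-654976 / 95265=-6.88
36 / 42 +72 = 510 / 7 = 72.86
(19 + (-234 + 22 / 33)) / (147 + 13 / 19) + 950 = 7984883 / 8418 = 948.55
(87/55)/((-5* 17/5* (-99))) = 29/30855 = 0.00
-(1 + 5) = -6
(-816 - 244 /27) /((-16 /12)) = 5569 /9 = 618.78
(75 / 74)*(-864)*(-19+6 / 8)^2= -10791225 / 37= -291654.73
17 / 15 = 1.13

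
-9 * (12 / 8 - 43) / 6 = 249 / 4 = 62.25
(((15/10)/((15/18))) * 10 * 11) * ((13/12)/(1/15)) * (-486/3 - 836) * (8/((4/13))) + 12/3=-83487686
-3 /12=-1 /4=-0.25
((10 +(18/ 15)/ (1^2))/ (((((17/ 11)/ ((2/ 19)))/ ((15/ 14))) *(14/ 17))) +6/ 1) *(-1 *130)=-120900/ 133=-909.02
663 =663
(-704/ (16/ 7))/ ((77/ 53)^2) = -11236/ 77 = -145.92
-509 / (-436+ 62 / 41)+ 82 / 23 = 1940735 / 409722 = 4.74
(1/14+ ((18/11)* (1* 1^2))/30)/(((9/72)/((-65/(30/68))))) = -171496/1155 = -148.48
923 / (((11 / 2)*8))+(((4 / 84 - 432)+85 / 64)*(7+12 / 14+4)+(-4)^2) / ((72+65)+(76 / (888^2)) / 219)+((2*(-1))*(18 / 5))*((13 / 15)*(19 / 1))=-21476942458227959 / 159400394957650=-134.74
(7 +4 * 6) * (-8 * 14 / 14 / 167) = -1.49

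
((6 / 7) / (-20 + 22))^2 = 9 / 49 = 0.18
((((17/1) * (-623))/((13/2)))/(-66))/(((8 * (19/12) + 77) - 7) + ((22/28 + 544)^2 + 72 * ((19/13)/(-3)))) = 2075836/24959415877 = 0.00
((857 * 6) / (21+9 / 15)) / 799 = 4285 / 14382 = 0.30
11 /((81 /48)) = 176 /27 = 6.52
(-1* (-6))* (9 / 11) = 54 / 11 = 4.91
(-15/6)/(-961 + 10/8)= 10/3839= 0.00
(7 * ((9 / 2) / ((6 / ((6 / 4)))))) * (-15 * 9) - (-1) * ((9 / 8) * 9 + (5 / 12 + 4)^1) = -12583 / 12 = -1048.58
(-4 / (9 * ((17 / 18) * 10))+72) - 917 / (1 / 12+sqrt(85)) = 75789064 / 1040315 - 132048 * sqrt(85) / 12239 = -26.62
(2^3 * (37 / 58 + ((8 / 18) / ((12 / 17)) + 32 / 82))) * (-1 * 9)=-425764 / 3567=-119.36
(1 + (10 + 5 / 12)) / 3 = 3.81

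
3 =3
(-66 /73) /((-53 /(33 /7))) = 2178 /27083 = 0.08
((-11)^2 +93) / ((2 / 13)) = 1391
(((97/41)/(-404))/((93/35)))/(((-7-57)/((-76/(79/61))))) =-3934805/1947131328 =-0.00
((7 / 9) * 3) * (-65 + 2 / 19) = -2877 / 19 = -151.42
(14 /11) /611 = 14 /6721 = 0.00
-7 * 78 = -546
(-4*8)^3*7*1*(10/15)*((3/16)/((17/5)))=-143360/17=-8432.94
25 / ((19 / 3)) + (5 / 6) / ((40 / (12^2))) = 132 / 19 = 6.95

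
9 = 9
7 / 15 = 0.47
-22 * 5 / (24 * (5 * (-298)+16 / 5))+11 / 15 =328471 / 446040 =0.74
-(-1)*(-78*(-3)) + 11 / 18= 4223 / 18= 234.61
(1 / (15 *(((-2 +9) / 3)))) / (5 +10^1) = 1 / 525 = 0.00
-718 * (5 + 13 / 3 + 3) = -26566 / 3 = -8855.33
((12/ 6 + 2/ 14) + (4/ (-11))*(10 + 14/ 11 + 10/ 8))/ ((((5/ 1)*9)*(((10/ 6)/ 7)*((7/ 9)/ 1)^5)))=-40192686/ 50841175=-0.79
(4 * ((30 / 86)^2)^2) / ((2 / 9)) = 911250 / 3418801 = 0.27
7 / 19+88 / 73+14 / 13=47797 / 18031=2.65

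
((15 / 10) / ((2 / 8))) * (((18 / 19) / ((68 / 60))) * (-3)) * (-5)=24300 / 323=75.23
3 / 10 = 0.30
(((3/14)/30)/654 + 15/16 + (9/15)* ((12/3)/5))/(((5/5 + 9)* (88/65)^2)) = 219340537/2836162560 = 0.08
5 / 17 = 0.29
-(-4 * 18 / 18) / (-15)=-4 / 15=-0.27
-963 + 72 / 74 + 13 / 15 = -533444 / 555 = -961.16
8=8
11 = 11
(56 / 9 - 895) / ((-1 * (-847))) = -7999 / 7623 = -1.05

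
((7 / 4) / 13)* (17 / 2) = 119 / 104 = 1.14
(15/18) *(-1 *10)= -25/3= -8.33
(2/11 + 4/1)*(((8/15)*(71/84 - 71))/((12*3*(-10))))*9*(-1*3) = -135539/11550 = -11.73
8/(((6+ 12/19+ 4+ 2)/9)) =57/10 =5.70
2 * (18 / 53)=36 / 53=0.68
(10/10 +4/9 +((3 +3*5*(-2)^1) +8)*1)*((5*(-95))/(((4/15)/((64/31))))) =6004000/93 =64559.14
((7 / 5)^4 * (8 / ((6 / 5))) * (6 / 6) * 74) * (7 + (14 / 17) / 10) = 427838992 / 31875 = 13422.40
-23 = -23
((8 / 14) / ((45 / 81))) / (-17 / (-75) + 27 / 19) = 2565 / 4109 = 0.62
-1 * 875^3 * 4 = -2679687500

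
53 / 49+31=1572 / 49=32.08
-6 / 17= -0.35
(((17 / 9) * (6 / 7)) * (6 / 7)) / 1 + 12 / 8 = 283 / 98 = 2.89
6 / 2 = 3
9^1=9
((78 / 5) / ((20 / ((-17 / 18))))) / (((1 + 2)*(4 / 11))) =-2431 / 3600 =-0.68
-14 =-14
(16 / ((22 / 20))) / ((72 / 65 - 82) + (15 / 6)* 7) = -0.23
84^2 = 7056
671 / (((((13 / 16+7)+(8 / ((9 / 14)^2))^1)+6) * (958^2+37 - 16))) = 79056 / 3586787215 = 0.00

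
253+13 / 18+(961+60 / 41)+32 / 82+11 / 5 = 4497283 / 3690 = 1218.78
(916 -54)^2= 743044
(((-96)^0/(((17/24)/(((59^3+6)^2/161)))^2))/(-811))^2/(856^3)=45376662873289334763.55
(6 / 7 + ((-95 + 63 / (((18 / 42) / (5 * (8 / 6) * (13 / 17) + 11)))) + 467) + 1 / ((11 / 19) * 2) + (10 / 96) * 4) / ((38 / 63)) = 6797139 / 1496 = 4543.54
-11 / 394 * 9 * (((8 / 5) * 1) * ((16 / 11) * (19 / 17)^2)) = -207936 / 284665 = -0.73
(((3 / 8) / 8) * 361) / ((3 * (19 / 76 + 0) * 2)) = 361 / 32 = 11.28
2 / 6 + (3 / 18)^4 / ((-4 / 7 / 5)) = 1693 / 5184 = 0.33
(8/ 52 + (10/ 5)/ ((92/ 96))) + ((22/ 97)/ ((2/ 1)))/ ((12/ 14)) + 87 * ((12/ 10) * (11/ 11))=92902211/ 870090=106.77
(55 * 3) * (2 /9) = 110 /3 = 36.67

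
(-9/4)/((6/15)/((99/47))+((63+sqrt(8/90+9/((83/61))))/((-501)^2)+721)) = -0.00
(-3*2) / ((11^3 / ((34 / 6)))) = -34 / 1331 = -0.03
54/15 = 3.60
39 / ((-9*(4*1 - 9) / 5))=13 / 3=4.33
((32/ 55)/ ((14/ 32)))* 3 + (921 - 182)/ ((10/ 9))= 515199/ 770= 669.09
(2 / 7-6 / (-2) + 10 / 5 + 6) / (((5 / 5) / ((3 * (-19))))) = -4503 / 7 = -643.29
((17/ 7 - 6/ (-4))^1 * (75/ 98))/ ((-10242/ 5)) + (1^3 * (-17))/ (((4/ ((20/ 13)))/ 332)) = -132182795135/ 60892104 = -2170.77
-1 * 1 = -1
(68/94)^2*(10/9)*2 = 23120/19881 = 1.16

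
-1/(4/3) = -3/4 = -0.75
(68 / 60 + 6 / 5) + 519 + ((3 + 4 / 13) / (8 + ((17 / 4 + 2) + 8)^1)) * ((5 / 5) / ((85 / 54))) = 153839444 / 295035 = 521.43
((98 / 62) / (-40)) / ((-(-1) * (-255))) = 49 / 316200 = 0.00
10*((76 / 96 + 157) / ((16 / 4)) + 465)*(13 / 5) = 629551 / 48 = 13115.65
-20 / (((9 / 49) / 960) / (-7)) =2195200 / 3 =731733.33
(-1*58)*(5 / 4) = -145 / 2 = -72.50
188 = 188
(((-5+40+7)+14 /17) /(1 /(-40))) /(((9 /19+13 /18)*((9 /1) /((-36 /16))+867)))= -9959040 /6000439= -1.66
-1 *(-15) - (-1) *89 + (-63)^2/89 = 13225/89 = 148.60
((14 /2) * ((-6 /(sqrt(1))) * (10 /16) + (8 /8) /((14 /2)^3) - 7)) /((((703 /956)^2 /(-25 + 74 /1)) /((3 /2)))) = -5053494870 /494209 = -10225.42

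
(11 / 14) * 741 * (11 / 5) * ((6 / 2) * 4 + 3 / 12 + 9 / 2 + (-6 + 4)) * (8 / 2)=5289999 / 70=75571.41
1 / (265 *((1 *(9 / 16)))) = 16 / 2385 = 0.01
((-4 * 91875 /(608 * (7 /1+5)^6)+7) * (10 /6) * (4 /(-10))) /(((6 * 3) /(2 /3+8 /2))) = -1.21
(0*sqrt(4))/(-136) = 0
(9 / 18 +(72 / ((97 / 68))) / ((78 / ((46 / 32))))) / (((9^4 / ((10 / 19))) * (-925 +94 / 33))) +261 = 416173288069118 / 1594533671523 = 261.00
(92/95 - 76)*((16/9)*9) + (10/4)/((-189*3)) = -129330907/107730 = -1200.51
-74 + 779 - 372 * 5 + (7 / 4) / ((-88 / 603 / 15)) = -469875 / 352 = -1334.87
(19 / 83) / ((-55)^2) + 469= 117754194 / 251075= 469.00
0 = 0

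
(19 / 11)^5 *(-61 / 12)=-151042039 / 1932612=-78.15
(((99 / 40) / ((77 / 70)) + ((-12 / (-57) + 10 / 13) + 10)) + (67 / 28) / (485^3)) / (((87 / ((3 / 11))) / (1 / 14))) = 5219177600837 / 1761849970380500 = 0.00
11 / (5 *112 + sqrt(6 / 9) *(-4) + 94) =11 *sqrt(6) / 320779 + 10791 / 641558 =0.02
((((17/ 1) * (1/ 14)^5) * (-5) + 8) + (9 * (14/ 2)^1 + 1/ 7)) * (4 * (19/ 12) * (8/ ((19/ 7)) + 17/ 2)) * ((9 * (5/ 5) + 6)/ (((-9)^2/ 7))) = 27740131975/ 4148928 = 6686.10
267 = 267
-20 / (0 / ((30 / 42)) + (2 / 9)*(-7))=90 / 7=12.86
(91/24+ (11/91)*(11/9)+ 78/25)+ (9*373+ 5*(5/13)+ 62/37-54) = 20082756647/6060600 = 3313.66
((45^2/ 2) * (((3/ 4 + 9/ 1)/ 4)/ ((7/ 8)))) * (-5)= -394875/ 28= -14102.68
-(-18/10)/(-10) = -0.18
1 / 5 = 0.20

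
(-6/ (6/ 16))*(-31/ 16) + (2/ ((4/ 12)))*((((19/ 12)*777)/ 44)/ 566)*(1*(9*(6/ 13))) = 10434913/ 323752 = 32.23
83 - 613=-530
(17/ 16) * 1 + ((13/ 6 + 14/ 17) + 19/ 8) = 6.43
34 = 34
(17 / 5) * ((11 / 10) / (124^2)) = 187 / 768800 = 0.00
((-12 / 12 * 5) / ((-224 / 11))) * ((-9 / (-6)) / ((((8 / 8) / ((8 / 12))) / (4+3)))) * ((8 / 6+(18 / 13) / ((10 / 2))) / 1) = 1727 / 624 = 2.77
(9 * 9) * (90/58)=3645/29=125.69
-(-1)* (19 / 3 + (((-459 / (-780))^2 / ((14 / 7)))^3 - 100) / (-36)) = 810582168530193071 / 88967743488000000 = 9.11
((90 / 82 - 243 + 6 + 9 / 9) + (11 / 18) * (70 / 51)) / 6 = -2202422 / 56457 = -39.01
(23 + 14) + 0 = 37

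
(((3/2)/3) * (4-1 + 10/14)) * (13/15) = 169/105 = 1.61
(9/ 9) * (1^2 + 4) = 5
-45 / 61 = -0.74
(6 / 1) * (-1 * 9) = -54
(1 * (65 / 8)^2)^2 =17850625 / 4096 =4358.06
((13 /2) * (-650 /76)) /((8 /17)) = -71825 /608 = -118.13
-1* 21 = -21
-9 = -9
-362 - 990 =-1352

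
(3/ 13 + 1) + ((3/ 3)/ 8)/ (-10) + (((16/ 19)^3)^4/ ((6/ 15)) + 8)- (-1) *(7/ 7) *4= 31158275131850220867/ 2301847515828807440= 13.54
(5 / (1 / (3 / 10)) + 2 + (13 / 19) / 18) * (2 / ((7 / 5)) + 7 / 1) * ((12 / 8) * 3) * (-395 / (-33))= 1281775 / 798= 1606.23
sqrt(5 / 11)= sqrt(55) / 11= 0.67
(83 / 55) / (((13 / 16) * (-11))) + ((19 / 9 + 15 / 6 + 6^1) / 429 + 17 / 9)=741023 / 424710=1.74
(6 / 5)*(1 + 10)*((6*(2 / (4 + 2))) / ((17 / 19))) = 2508 / 85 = 29.51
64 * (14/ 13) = 896/ 13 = 68.92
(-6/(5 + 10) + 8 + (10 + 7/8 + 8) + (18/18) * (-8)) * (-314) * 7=-812161/20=-40608.05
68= 68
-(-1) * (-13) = -13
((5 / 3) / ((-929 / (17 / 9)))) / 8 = -85 / 200664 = -0.00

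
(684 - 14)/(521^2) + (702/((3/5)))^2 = 371575585570/271441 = 1368900.00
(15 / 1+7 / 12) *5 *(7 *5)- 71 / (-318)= 578189 / 212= 2727.31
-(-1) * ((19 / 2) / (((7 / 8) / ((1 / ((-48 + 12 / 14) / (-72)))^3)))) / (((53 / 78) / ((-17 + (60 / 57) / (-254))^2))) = 44475272273263104 / 2702246611625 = 16458.63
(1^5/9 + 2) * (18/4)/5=19/10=1.90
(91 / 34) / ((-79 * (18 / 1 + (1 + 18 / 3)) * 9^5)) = -91 / 3965140350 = -0.00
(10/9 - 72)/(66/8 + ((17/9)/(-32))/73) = -1490368/173431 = -8.59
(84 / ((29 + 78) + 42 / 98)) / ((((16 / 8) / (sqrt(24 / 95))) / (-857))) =-125979 * sqrt(570) / 17860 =-168.40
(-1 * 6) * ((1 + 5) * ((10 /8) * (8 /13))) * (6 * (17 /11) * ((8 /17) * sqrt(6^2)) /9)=-11520 /143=-80.56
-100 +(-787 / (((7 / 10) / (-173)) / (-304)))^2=171312415312916700 / 49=3496171741079932.65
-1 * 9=-9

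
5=5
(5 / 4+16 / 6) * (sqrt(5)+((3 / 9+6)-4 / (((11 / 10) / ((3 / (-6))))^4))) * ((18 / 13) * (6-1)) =705 * sqrt(5) / 26+63609565 / 380666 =227.73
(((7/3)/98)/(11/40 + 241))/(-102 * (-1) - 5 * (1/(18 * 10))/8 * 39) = 640/660639903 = 0.00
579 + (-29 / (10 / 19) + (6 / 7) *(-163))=26893 / 70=384.19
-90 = -90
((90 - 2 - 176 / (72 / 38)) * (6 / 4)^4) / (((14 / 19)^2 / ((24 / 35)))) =-107217 / 3430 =-31.26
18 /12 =3 /2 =1.50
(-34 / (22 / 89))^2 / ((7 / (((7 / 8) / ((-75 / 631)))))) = -1444465639 / 72600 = -19896.22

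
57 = 57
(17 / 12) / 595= 1 / 420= 0.00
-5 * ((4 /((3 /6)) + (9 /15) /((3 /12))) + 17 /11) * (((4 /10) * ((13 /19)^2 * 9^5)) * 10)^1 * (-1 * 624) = 16364743492032 /3971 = 4121063583.99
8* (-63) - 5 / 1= -509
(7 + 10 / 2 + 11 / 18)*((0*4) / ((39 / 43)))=0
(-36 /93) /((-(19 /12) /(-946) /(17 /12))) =-192984 /589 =-327.65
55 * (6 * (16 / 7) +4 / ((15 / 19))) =21692 / 21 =1032.95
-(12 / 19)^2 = -144 / 361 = -0.40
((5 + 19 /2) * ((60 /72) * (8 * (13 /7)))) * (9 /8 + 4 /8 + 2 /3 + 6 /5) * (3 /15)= 157963 /1260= 125.37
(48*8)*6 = 2304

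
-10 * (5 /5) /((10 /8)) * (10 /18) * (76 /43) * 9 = -3040 /43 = -70.70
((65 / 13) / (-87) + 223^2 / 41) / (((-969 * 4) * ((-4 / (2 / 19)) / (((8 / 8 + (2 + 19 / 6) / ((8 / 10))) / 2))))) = 387196511 / 12609031104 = 0.03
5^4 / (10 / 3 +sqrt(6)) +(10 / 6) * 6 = 9605 / 23-5625 * sqrt(6) / 46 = 118.08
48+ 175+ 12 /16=895 /4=223.75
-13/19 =-0.68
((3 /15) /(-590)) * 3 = -3 /2950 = -0.00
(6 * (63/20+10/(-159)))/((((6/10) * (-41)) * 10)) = -9817/130380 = -0.08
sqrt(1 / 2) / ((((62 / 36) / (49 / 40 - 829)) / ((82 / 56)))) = -12217959 * sqrt(2) / 34720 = -497.66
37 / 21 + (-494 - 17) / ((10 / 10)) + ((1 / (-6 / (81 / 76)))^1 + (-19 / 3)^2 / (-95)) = -24411041 / 47880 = -509.84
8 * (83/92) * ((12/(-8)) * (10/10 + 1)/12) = -1.80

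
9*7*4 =252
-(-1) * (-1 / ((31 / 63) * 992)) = -63 / 30752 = -0.00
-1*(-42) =42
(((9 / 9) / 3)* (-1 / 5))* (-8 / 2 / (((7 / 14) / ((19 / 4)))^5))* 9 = 7428297 / 40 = 185707.42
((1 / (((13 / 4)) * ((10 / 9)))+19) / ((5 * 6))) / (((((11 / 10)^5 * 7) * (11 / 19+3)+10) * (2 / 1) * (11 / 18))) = 35710500 / 3419854867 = 0.01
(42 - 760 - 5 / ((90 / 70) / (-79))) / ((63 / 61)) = -225517 / 567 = -397.74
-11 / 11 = -1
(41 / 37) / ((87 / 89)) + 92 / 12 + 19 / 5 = 12.60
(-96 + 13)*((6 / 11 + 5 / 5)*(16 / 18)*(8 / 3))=-90304 / 297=-304.05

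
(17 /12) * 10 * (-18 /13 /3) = -85 /13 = -6.54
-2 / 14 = -1 / 7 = -0.14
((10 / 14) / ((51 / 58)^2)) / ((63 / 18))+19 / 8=2690651 / 1019592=2.64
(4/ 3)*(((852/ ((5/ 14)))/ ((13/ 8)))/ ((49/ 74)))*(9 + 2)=14795264/ 455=32517.06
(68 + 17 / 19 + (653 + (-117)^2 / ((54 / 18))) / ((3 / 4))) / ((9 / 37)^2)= 548069567 / 4617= 118706.86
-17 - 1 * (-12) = -5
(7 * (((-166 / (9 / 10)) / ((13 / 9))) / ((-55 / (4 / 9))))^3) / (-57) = -0.13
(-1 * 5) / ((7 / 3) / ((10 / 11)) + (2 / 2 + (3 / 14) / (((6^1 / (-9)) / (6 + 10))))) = 1050 / 331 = 3.17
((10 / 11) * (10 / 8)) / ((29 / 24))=300 / 319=0.94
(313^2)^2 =9597924961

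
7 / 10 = 0.70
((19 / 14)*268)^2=6482116 / 49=132288.08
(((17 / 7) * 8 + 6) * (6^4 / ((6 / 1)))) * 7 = 38448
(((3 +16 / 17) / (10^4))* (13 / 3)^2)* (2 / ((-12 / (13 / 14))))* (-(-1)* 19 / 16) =-2796781 / 2056320000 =-0.00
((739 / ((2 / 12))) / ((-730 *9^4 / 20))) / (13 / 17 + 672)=-50252 / 1825928487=-0.00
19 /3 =6.33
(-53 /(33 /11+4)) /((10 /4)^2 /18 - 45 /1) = 3816 /22505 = 0.17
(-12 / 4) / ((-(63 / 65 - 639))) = -0.00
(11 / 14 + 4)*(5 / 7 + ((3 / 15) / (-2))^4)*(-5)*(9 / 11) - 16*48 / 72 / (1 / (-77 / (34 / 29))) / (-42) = -10115707813 / 329868000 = -30.67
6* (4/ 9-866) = -15580/ 3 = -5193.33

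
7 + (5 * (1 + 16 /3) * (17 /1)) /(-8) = -1447 /24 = -60.29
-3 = -3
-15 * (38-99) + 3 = 918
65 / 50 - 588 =-5867 / 10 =-586.70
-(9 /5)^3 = -729 /125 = -5.83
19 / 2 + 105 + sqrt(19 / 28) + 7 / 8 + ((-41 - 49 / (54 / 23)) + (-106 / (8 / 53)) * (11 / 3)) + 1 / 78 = -7080089 / 2808 + sqrt(133) / 14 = -2520.58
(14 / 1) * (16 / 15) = 224 / 15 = 14.93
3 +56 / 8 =10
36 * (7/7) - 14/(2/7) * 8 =-356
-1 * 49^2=-2401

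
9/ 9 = 1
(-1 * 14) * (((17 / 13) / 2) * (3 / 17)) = -21 / 13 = -1.62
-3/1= -3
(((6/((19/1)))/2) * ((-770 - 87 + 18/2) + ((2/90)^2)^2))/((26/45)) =-267486923/1154250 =-231.74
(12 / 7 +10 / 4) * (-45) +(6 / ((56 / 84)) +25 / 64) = -80753 / 448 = -180.25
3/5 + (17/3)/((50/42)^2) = 2874/625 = 4.60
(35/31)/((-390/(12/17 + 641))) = -76363/41106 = -1.86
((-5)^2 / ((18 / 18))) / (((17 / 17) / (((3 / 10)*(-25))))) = -375 / 2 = -187.50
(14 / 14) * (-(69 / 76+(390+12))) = -402.91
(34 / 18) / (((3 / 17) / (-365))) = -105485 / 27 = -3906.85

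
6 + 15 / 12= 7.25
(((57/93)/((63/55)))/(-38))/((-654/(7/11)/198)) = 55/20274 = 0.00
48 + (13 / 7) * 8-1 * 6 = 398 / 7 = 56.86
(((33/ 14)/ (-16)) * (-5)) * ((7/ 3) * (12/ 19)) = 165/ 152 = 1.09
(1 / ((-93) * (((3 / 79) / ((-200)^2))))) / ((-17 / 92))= 290720000 / 4743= 61294.54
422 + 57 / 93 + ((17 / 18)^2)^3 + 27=450.32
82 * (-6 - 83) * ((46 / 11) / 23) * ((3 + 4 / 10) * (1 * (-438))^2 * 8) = -6924019695.71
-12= -12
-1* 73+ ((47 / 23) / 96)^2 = -355892063 / 4875264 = -73.00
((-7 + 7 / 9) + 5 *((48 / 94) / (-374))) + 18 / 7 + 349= 191218493 / 553707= 345.34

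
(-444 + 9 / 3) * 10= -4410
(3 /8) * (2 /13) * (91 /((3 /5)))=35 /4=8.75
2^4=16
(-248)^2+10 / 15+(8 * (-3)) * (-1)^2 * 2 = 184370 / 3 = 61456.67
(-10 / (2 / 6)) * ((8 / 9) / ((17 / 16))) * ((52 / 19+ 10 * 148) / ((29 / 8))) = -288481280 / 28101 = -10265.87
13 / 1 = 13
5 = 5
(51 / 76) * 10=255 / 38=6.71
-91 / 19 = -4.79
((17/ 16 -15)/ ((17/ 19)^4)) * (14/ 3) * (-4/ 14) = 29061583/ 1002252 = 29.00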